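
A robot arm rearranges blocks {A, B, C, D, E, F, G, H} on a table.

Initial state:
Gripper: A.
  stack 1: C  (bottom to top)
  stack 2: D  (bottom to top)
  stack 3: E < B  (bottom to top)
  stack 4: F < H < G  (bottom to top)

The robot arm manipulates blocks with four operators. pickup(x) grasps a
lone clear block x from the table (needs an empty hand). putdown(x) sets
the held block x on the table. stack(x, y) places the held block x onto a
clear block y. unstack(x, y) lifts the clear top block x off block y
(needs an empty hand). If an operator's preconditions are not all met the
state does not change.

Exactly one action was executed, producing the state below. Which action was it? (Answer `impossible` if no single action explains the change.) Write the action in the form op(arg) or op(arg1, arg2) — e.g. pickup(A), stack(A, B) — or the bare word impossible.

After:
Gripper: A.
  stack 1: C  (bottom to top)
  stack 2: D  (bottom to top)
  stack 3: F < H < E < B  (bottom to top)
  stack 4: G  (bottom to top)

impossible

target: towers=[C; D; F/H/E/B; G] holding=A
        putdown(A) → towers=[A; C; D; E/B; F/H/G] holding=-
       stack(A, G) → towers=[C; D; E/B; F/H/G/A] holding=-
       stack(A, B) → towers=[C; D; E/B/A; F/H/G] holding=-
       stack(A, D) → towers=[C; D/A; E/B; F/H/G] holding=-
       stack(A, C) → towers=[C/A; D; E/B; F/H/G] holding=-
none of the 5 applicable actions match → impossible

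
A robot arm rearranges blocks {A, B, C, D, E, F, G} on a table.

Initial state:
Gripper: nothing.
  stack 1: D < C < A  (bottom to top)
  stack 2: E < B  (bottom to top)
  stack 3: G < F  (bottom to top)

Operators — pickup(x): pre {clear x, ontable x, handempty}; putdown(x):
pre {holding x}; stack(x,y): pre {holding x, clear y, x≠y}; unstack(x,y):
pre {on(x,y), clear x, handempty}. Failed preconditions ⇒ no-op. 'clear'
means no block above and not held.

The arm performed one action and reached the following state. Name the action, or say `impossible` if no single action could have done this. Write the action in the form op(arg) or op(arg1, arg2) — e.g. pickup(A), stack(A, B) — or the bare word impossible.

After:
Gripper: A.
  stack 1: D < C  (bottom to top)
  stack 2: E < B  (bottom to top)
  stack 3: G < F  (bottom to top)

unstack(A, C)

target: towers=[D/C; E/B; G/F] holding=A
     unstack(B, E) → towers=[D/C/A; E; G/F] holding=B
     unstack(F, G) → towers=[D/C/A; E/B; G] holding=F
     unstack(A, C) → towers=[D/C; E/B; G/F] holding=A  ← match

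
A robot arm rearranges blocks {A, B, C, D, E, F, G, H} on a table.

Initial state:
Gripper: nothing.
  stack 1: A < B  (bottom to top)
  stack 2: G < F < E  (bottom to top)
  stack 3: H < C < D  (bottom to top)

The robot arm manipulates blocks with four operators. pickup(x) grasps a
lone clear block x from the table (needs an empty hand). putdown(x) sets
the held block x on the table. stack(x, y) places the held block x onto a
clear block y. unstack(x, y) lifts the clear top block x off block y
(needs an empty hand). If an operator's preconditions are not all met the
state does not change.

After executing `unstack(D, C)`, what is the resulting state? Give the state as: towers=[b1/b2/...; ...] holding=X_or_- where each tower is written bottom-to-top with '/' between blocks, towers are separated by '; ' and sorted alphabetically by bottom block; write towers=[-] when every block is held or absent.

before: towers=[A/B; G/F/E; H/C/D] holding=-
pre[unstack(D, C)]: on(D,C) yes, clear(D) yes, handempty yes
all met → apply unstack(D, C)
after:  towers=[A/B; G/F/E; H/C] holding=D

towers=[A/B; G/F/E; H/C] holding=D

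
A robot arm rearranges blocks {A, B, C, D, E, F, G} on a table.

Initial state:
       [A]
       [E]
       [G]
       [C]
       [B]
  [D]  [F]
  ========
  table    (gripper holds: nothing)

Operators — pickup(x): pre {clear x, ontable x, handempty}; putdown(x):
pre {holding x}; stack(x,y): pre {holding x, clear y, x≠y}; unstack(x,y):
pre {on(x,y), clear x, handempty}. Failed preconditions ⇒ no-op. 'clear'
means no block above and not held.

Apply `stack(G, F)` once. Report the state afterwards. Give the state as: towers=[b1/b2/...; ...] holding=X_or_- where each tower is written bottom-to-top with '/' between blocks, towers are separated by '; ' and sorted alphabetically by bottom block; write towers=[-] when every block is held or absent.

before: towers=[D; F/B/C/G/E/A] holding=-
pre[stack(G, F)]: holding(G) fail, clear(F) fail, G≠F ok
holding(G), clear(F) unmet → stack(G, F) is a no-op
after:  towers=[D; F/B/C/G/E/A] holding=-

towers=[D; F/B/C/G/E/A] holding=-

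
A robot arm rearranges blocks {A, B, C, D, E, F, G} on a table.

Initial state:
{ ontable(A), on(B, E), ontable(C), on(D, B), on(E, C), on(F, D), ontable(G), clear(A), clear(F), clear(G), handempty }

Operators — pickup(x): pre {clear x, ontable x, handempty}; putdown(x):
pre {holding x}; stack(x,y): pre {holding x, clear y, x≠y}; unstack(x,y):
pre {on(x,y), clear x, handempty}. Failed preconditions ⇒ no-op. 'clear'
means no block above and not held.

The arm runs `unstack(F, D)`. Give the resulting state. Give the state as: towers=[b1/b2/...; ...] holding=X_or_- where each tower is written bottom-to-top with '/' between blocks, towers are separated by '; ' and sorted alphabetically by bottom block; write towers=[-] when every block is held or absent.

towers=[A; C/E/B/D; G] holding=F

before: towers=[A; C/E/B/D/F; G] holding=-
pre[unstack(F, D)]: on(F,D) ok, clear(F) ok, handempty ok
all met → apply unstack(F, D)
after:  towers=[A; C/E/B/D; G] holding=F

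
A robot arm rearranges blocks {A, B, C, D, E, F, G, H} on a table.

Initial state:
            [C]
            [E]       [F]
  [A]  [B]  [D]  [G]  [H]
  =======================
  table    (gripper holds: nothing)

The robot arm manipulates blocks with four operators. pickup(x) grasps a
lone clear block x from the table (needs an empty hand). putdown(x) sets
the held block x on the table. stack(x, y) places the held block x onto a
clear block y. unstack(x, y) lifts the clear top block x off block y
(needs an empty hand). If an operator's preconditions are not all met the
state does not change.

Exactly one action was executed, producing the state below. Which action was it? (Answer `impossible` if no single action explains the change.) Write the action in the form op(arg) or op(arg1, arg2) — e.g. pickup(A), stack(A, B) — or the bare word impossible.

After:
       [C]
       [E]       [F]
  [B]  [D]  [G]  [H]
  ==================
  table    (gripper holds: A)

target: towers=[B; D/E/C; G; H/F] holding=A
         pickup(G) → towers=[A; B; D/E/C; H/F] holding=G
         pickup(A) → towers=[B; D/E/C; G; H/F] holding=A  ← match
         pickup(B) → towers=[A; D/E/C; G; H/F] holding=B
     unstack(F, H) → towers=[A; B; D/E/C; G; H] holding=F
     unstack(C, E) → towers=[A; B; D/E; G; H/F] holding=C

pickup(A)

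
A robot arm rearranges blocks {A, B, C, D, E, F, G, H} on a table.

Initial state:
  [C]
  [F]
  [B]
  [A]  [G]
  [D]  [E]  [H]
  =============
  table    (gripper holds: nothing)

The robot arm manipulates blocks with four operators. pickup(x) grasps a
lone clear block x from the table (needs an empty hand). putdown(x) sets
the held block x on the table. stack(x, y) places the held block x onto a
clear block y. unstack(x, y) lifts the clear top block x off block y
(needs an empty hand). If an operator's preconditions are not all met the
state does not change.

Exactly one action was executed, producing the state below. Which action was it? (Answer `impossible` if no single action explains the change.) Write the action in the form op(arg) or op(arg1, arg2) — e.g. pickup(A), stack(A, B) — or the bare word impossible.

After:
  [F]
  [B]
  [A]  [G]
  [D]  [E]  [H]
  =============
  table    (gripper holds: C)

unstack(C, F)

target: towers=[D/A/B/F; E/G; H] holding=C
     unstack(G, E) → towers=[D/A/B/F/C; E; H] holding=G
         pickup(H) → towers=[D/A/B/F/C; E/G] holding=H
     unstack(C, F) → towers=[D/A/B/F; E/G; H] holding=C  ← match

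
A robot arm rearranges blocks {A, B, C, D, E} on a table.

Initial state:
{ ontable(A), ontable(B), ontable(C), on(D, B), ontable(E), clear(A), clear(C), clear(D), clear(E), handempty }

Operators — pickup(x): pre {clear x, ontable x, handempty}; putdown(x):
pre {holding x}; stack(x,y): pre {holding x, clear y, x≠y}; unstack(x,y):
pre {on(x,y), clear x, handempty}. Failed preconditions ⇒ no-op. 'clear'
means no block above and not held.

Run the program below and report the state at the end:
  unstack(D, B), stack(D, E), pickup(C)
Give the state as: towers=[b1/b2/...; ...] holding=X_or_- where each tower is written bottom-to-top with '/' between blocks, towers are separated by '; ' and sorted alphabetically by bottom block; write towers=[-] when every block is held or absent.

towers=[A; B; E/D] holding=C

step 1 (unstack(D, B)): towers=[A; B; C; E] holding=D
step 2 (stack(D, E)): towers=[A; B; C; E/D] holding=-
step 3 (pickup(C)): towers=[A; B; E/D] holding=C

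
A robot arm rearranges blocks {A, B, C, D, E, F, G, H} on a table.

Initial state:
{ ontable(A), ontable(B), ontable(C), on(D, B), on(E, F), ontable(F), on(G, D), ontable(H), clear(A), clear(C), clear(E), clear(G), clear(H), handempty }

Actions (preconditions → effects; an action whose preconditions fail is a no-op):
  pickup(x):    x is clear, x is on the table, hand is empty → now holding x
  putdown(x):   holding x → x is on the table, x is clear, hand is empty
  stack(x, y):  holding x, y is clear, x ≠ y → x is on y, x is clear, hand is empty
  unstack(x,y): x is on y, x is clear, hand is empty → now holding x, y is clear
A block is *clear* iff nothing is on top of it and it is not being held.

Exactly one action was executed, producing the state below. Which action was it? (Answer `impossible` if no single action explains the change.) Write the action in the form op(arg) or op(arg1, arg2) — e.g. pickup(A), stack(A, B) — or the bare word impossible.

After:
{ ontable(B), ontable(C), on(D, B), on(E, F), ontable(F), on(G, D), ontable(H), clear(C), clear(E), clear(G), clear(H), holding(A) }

pickup(A)

target: towers=[B/D/G; C; F/E; H] holding=A
     unstack(G, D) → towers=[A; B/D; C; F/E; H] holding=G
         pickup(A) → towers=[B/D/G; C; F/E; H] holding=A  ← match
     unstack(E, F) → towers=[A; B/D/G; C; F; H] holding=E
         pickup(H) → towers=[A; B/D/G; C; F/E] holding=H
         pickup(C) → towers=[A; B/D/G; F/E; H] holding=C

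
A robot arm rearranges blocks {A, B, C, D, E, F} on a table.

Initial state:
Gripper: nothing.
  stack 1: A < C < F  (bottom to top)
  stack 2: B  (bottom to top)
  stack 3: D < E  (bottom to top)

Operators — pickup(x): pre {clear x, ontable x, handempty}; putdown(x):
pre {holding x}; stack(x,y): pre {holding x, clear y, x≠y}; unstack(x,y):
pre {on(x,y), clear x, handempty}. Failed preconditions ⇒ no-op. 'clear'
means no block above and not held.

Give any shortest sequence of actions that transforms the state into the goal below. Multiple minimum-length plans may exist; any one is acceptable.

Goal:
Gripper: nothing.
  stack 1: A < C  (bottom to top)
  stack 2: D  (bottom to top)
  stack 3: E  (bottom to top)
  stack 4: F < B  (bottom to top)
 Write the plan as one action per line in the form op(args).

unstack(F, C)
putdown(F)
pickup(B)
stack(B, F)
unstack(E, D)
putdown(E)

step 1 (unstack(F, C)): towers=[A/C; B; D/E] holding=F
step 2 (putdown(F)): towers=[A/C; B; D/E; F] holding=-
step 3 (pickup(B)): towers=[A/C; D/E; F] holding=B
step 4 (stack(B, F)): towers=[A/C; D/E; F/B] holding=-
step 5 (unstack(E, D)): towers=[A/C; D; F/B] holding=E
step 6 (putdown(E)): towers=[A/C; D; E; F/B] holding=-
goal check: towers=[A/C; D; E; F/B] holding=- — reached (length 6, optimal by BFS)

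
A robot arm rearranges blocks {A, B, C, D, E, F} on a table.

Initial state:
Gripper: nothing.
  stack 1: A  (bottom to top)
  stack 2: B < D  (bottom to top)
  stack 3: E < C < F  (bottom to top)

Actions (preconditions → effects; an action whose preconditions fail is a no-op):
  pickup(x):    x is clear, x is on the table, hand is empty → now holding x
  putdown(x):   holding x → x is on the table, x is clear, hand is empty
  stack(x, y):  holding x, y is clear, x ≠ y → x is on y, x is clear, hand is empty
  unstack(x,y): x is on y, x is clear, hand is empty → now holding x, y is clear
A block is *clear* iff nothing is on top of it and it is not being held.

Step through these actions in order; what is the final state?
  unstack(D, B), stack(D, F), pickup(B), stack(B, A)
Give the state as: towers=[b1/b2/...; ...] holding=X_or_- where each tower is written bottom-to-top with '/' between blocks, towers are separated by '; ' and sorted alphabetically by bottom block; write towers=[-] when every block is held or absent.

step 1 (unstack(D, B)): towers=[A; B; E/C/F] holding=D
step 2 (stack(D, F)): towers=[A; B; E/C/F/D] holding=-
step 3 (pickup(B)): towers=[A; E/C/F/D] holding=B
step 4 (stack(B, A)): towers=[A/B; E/C/F/D] holding=-

towers=[A/B; E/C/F/D] holding=-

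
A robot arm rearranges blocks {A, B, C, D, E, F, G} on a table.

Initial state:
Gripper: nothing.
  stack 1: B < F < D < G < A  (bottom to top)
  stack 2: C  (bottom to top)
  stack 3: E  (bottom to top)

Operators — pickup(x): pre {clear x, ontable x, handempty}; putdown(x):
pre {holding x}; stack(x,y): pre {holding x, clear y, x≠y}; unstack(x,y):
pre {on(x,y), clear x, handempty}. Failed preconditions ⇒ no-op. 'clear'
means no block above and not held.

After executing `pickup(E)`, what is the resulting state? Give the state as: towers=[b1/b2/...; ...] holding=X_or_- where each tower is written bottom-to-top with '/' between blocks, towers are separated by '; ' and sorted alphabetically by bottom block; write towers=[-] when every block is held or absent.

before: towers=[B/F/D/G/A; C; E] holding=-
pre[pickup(E)]: clear(E) ✓, ontable(E) ✓, handempty ✓
all met → apply pickup(E)
after:  towers=[B/F/D/G/A; C] holding=E

towers=[B/F/D/G/A; C] holding=E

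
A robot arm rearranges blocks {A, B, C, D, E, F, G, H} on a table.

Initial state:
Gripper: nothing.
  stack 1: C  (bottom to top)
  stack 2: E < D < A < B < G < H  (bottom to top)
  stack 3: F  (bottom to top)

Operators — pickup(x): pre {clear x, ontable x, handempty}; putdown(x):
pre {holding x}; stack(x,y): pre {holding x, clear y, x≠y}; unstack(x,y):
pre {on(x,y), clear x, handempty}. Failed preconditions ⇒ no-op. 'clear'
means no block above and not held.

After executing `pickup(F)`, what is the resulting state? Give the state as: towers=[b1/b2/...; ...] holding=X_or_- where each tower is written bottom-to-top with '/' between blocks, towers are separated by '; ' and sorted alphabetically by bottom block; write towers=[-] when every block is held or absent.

before: towers=[C; E/D/A/B/G/H; F] holding=-
pre[pickup(F)]: clear(F) ok, ontable(F) ok, handempty ok
all met → apply pickup(F)
after:  towers=[C; E/D/A/B/G/H] holding=F

towers=[C; E/D/A/B/G/H] holding=F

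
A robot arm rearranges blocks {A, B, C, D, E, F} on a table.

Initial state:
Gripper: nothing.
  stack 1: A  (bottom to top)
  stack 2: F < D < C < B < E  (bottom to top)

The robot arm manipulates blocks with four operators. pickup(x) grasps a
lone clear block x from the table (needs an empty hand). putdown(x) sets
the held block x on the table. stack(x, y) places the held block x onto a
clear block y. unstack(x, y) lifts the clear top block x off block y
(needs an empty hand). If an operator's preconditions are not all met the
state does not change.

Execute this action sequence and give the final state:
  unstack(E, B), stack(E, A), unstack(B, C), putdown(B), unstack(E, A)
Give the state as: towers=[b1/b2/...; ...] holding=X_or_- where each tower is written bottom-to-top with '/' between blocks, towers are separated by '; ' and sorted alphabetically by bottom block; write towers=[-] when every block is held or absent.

step 1 (unstack(E, B)): towers=[A; F/D/C/B] holding=E
step 2 (stack(E, A)): towers=[A/E; F/D/C/B] holding=-
step 3 (unstack(B, C)): towers=[A/E; F/D/C] holding=B
step 4 (putdown(B)): towers=[A/E; B; F/D/C] holding=-
step 5 (unstack(E, A)): towers=[A; B; F/D/C] holding=E

towers=[A; B; F/D/C] holding=E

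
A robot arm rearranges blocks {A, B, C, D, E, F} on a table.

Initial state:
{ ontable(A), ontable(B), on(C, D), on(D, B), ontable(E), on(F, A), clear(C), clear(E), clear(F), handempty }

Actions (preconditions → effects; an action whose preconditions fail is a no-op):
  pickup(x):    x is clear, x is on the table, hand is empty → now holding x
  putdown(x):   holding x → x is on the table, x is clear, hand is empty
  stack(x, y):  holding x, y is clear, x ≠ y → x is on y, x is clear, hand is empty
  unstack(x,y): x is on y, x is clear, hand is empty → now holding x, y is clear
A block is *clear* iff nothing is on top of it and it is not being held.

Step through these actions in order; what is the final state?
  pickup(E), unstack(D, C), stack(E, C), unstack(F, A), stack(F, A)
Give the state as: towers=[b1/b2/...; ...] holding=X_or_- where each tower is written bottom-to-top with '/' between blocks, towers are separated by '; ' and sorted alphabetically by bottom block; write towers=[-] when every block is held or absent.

step 1 (pickup(E)): towers=[A/F; B/D/C] holding=E
step 2 (unstack(D, C)) [no-op]: towers=[A/F; B/D/C] holding=E
step 3 (stack(E, C)): towers=[A/F; B/D/C/E] holding=-
step 4 (unstack(F, A)): towers=[A; B/D/C/E] holding=F
step 5 (stack(F, A)): towers=[A/F; B/D/C/E] holding=-

towers=[A/F; B/D/C/E] holding=-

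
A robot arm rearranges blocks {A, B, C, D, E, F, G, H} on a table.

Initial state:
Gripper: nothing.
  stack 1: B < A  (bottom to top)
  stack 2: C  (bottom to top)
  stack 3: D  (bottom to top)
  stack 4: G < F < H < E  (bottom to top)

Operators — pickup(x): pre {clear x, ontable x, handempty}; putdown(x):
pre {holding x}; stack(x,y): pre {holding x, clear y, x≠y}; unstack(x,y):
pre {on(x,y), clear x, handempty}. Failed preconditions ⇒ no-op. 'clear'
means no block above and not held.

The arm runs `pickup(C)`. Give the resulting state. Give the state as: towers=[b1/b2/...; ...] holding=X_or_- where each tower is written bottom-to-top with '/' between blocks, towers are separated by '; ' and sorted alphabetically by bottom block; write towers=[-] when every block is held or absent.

before: towers=[B/A; C; D; G/F/H/E] holding=-
pre[pickup(C)]: clear(C) ok, ontable(C) ok, handempty ok
all met → apply pickup(C)
after:  towers=[B/A; D; G/F/H/E] holding=C

towers=[B/A; D; G/F/H/E] holding=C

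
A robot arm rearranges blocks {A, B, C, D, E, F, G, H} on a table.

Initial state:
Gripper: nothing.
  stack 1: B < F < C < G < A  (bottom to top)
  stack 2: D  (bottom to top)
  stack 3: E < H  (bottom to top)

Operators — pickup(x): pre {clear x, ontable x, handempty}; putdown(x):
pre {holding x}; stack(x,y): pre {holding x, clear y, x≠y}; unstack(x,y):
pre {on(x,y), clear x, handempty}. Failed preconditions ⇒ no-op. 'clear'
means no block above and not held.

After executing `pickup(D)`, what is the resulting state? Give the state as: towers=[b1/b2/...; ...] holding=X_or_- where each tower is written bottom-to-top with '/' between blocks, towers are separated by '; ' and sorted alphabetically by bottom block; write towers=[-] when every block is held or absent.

towers=[B/F/C/G/A; E/H] holding=D

before: towers=[B/F/C/G/A; D; E/H] holding=-
pre[pickup(D)]: clear(D) ok, ontable(D) ok, handempty ok
all met → apply pickup(D)
after:  towers=[B/F/C/G/A; E/H] holding=D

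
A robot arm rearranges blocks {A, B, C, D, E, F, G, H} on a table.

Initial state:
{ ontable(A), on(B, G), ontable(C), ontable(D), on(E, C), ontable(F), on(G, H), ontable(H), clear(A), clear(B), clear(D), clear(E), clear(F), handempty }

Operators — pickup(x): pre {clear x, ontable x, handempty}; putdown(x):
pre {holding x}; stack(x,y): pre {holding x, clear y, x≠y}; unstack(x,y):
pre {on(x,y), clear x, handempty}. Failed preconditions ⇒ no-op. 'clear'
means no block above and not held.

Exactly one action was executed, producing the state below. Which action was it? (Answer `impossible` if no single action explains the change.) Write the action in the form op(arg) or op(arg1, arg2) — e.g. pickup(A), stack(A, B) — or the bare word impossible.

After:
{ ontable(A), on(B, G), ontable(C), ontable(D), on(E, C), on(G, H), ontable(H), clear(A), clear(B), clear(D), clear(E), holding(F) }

pickup(F)

target: towers=[A; C/E; D; H/G/B] holding=F
         pickup(A) → towers=[C/E; D; F; H/G/B] holding=A
     unstack(E, C) → towers=[A; C; D; F; H/G/B] holding=E
     unstack(B, G) → towers=[A; C/E; D; F; H/G] holding=B
         pickup(F) → towers=[A; C/E; D; H/G/B] holding=F  ← match
         pickup(D) → towers=[A; C/E; F; H/G/B] holding=D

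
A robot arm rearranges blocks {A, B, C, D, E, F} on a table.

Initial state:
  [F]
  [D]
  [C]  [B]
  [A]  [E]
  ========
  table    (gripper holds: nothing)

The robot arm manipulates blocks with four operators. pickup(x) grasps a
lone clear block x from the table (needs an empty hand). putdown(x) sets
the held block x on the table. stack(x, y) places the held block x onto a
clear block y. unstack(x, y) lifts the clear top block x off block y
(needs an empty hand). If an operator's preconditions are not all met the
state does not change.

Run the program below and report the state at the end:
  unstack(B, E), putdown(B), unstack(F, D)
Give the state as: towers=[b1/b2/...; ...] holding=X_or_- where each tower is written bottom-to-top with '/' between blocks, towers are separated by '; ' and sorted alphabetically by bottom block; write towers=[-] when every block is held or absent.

towers=[A/C/D; B; E] holding=F

step 1 (unstack(B, E)): towers=[A/C/D/F; E] holding=B
step 2 (putdown(B)): towers=[A/C/D/F; B; E] holding=-
step 3 (unstack(F, D)): towers=[A/C/D; B; E] holding=F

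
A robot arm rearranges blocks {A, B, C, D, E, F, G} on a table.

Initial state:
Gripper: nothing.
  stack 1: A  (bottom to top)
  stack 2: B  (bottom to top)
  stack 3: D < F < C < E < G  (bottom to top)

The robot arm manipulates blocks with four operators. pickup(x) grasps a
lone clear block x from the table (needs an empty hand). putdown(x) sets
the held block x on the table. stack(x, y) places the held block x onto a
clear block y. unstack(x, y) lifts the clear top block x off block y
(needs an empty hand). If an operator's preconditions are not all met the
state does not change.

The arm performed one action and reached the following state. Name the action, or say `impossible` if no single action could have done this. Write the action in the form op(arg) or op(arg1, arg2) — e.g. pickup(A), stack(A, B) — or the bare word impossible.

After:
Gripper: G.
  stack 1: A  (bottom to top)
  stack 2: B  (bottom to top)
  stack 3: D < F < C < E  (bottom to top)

unstack(G, E)

target: towers=[A; B; D/F/C/E] holding=G
         pickup(B) → towers=[A; D/F/C/E/G] holding=B
     unstack(G, E) → towers=[A; B; D/F/C/E] holding=G  ← match
         pickup(A) → towers=[B; D/F/C/E/G] holding=A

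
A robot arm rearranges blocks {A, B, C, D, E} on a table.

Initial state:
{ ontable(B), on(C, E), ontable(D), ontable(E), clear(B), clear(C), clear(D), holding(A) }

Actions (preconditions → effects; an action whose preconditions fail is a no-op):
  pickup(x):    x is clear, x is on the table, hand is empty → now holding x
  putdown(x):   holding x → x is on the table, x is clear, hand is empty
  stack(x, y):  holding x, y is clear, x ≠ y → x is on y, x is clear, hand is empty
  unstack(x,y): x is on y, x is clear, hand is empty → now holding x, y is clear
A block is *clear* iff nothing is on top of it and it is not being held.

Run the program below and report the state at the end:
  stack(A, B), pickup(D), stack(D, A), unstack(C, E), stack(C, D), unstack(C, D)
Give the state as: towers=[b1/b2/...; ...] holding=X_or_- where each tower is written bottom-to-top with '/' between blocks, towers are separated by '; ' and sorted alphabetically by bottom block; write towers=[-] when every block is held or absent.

towers=[B/A/D; E] holding=C

step 1 (stack(A, B)): towers=[B/A; D; E/C] holding=-
step 2 (pickup(D)): towers=[B/A; E/C] holding=D
step 3 (stack(D, A)): towers=[B/A/D; E/C] holding=-
step 4 (unstack(C, E)): towers=[B/A/D; E] holding=C
step 5 (stack(C, D)): towers=[B/A/D/C; E] holding=-
step 6 (unstack(C, D)): towers=[B/A/D; E] holding=C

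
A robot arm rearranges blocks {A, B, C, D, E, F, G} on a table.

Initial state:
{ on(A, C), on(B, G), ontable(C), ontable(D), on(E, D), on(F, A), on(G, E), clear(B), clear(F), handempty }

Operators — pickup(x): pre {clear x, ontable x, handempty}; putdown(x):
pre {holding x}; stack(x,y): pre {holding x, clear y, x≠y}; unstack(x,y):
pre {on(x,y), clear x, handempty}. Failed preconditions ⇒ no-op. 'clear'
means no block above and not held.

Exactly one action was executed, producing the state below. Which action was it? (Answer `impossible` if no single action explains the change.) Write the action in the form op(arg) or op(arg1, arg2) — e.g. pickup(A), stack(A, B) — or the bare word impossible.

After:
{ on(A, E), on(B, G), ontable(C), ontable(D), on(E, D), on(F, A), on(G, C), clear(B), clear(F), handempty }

impossible

target: towers=[C/G/B; D/E/A/F] holding=-
     unstack(B, G) → towers=[C/A/F; D/E/G] holding=B
     unstack(F, A) → towers=[C/A; D/E/G/B] holding=F
none of the 2 applicable actions match → impossible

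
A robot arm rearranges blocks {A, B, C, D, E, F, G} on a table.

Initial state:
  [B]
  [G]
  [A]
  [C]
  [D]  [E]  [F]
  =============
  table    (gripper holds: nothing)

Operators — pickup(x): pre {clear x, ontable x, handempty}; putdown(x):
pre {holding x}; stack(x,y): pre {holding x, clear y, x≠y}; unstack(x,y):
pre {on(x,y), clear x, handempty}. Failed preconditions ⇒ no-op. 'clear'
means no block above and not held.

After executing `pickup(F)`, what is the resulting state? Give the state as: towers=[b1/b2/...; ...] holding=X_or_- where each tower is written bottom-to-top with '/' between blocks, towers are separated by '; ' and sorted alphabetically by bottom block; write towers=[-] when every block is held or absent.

towers=[D/C/A/G/B; E] holding=F

before: towers=[D/C/A/G/B; E; F] holding=-
pre[pickup(F)]: clear(F) yes, ontable(F) yes, handempty yes
all met → apply pickup(F)
after:  towers=[D/C/A/G/B; E] holding=F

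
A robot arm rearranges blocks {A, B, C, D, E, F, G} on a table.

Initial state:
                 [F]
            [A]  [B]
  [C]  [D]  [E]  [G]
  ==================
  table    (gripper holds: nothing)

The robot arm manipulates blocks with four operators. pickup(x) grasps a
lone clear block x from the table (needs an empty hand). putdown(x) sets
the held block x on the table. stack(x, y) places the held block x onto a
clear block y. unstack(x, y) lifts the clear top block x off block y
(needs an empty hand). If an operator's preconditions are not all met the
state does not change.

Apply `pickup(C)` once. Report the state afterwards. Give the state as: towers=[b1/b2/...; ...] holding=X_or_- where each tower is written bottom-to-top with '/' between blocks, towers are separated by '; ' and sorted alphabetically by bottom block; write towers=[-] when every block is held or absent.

before: towers=[C; D; E/A; G/B/F] holding=-
pre[pickup(C)]: clear(C) ✓, ontable(C) ✓, handempty ✓
all met → apply pickup(C)
after:  towers=[D; E/A; G/B/F] holding=C

towers=[D; E/A; G/B/F] holding=C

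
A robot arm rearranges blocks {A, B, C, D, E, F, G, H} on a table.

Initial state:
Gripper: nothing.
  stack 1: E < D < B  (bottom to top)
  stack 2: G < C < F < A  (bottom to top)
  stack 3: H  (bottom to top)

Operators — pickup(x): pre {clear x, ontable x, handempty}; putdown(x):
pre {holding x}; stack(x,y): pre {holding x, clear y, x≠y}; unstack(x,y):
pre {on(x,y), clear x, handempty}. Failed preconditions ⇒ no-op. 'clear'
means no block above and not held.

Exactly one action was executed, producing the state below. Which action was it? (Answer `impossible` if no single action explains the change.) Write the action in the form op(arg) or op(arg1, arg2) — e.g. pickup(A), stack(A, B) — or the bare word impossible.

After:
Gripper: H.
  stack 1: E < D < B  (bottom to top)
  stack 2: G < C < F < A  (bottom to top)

pickup(H)

target: towers=[E/D/B; G/C/F/A] holding=H
     unstack(A, F) → towers=[E/D/B; G/C/F; H] holding=A
         pickup(H) → towers=[E/D/B; G/C/F/A] holding=H  ← match
     unstack(B, D) → towers=[E/D; G/C/F/A; H] holding=B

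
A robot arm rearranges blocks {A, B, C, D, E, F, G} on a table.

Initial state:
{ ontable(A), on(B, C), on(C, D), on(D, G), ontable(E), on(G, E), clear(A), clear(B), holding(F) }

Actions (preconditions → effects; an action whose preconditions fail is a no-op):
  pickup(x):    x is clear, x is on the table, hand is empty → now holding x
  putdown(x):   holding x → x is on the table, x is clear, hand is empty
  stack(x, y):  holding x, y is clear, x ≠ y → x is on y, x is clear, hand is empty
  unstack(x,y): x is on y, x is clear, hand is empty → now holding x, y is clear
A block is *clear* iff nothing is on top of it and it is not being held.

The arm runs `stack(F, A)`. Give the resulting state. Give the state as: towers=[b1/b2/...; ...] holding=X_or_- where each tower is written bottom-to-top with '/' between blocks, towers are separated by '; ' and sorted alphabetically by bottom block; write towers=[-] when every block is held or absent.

before: towers=[A; E/G/D/C/B] holding=F
pre[stack(F, A)]: holding(F) ok, clear(A) ok, F≠A ok
all met → apply stack(F, A)
after:  towers=[A/F; E/G/D/C/B] holding=-

towers=[A/F; E/G/D/C/B] holding=-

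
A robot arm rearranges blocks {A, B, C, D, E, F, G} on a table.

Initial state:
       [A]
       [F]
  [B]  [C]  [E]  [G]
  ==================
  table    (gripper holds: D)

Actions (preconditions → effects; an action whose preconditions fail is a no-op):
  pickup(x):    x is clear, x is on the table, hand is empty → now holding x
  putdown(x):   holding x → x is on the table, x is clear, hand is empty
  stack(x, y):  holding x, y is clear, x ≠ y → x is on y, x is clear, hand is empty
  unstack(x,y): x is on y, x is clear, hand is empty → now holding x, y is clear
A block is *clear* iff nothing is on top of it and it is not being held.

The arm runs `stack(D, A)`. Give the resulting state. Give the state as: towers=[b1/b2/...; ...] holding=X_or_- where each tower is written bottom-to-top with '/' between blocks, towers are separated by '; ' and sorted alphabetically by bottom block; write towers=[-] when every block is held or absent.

before: towers=[B; C/F/A; E; G] holding=D
pre[stack(D, A)]: holding(D) ok, clear(A) ok, D≠A ok
all met → apply stack(D, A)
after:  towers=[B; C/F/A/D; E; G] holding=-

towers=[B; C/F/A/D; E; G] holding=-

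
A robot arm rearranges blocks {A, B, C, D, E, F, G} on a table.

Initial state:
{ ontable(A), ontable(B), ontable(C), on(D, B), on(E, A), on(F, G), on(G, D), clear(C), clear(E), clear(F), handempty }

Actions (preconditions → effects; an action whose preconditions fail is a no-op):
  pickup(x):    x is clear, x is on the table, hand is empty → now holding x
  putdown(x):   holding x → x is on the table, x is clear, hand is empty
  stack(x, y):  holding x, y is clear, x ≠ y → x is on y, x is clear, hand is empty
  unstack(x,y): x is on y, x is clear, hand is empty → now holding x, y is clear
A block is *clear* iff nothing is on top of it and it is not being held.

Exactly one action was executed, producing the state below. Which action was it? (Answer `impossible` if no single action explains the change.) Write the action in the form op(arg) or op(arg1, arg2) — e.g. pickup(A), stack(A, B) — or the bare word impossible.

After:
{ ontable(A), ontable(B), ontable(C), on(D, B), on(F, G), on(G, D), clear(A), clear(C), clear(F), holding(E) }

unstack(E, A)

target: towers=[A; B/D/G/F; C] holding=E
     unstack(F, G) → towers=[A/E; B/D/G; C] holding=F
     unstack(E, A) → towers=[A; B/D/G/F; C] holding=E  ← match
         pickup(C) → towers=[A/E; B/D/G/F] holding=C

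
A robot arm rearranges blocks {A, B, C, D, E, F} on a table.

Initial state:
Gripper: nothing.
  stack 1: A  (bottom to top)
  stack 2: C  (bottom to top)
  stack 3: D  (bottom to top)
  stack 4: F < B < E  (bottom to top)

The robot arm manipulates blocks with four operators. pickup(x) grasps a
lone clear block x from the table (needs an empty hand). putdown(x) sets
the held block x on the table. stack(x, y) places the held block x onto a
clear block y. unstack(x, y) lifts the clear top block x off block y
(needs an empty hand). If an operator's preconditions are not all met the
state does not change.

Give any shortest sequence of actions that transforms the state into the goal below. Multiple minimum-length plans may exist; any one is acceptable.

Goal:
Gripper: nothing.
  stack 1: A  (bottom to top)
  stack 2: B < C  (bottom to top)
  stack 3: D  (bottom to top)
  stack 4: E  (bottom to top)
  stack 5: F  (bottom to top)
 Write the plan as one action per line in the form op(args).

step 1 (unstack(E, B)): towers=[A; C; D; F/B] holding=E
step 2 (putdown(E)): towers=[A; C; D; E; F/B] holding=-
step 3 (unstack(B, F)): towers=[A; C; D; E; F] holding=B
step 4 (putdown(B)): towers=[A; B; C; D; E; F] holding=-
step 5 (pickup(C)): towers=[A; B; D; E; F] holding=C
step 6 (stack(C, B)): towers=[A; B/C; D; E; F] holding=-
goal check: towers=[A; B/C; D; E; F] holding=- — reached (length 6, optimal by BFS)

unstack(E, B)
putdown(E)
unstack(B, F)
putdown(B)
pickup(C)
stack(C, B)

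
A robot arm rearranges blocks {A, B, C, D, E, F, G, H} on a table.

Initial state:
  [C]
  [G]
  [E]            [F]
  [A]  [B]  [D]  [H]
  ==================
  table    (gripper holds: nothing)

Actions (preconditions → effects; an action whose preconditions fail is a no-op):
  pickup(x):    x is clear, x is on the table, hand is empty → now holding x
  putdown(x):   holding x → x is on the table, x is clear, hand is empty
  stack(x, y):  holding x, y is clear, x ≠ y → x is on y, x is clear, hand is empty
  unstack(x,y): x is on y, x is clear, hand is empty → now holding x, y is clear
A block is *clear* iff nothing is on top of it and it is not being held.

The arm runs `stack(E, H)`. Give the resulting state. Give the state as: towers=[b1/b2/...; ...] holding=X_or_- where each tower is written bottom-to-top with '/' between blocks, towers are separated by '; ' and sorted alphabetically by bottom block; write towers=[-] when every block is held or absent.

before: towers=[A/E/G/C; B; D; H/F] holding=-
pre[stack(E, H)]: holding(E) ✗, clear(H) ✗, E≠H ✓
holding(E), clear(H) unmet → stack(E, H) is a no-op
after:  towers=[A/E/G/C; B; D; H/F] holding=-

towers=[A/E/G/C; B; D; H/F] holding=-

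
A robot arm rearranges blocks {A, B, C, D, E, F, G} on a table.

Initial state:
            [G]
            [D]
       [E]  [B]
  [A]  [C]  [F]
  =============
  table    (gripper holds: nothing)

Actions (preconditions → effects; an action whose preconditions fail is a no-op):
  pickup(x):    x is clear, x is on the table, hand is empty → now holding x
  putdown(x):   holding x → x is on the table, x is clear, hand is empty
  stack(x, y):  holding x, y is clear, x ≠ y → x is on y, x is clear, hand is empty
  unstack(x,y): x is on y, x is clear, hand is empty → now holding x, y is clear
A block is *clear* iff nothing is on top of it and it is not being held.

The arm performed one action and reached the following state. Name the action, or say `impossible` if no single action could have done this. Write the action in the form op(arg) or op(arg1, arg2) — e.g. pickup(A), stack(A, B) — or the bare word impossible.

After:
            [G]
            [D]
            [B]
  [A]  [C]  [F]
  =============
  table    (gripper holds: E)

target: towers=[A; C; F/B/D/G] holding=E
     unstack(G, D) → towers=[A; C/E; F/B/D] holding=G
         pickup(A) → towers=[C/E; F/B/D/G] holding=A
     unstack(E, C) → towers=[A; C; F/B/D/G] holding=E  ← match

unstack(E, C)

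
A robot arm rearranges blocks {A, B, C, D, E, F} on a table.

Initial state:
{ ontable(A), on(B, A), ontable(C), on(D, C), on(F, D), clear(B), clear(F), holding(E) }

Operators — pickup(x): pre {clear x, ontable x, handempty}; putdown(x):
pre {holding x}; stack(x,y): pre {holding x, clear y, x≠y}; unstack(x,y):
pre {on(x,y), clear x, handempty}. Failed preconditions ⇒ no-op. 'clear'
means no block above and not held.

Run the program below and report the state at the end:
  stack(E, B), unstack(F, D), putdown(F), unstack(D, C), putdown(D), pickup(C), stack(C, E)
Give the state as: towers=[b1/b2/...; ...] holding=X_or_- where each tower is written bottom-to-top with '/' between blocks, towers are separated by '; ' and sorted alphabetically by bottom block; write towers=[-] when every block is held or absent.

towers=[A/B/E/C; D; F] holding=-

step 1 (stack(E, B)): towers=[A/B/E; C/D/F] holding=-
step 2 (unstack(F, D)): towers=[A/B/E; C/D] holding=F
step 3 (putdown(F)): towers=[A/B/E; C/D; F] holding=-
step 4 (unstack(D, C)): towers=[A/B/E; C; F] holding=D
step 5 (putdown(D)): towers=[A/B/E; C; D; F] holding=-
step 6 (pickup(C)): towers=[A/B/E; D; F] holding=C
step 7 (stack(C, E)): towers=[A/B/E/C; D; F] holding=-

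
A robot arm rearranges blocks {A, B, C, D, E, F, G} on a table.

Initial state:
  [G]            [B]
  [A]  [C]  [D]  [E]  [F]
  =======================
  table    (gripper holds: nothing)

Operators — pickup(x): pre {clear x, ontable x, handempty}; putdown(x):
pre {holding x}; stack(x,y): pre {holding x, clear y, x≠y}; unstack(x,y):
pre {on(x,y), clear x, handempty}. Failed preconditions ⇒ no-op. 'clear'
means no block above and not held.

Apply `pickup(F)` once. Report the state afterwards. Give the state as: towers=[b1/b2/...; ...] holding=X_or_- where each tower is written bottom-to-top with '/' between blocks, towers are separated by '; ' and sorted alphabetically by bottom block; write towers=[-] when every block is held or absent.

before: towers=[A/G; C; D; E/B; F] holding=-
pre[pickup(F)]: clear(F) ✓, ontable(F) ✓, handempty ✓
all met → apply pickup(F)
after:  towers=[A/G; C; D; E/B] holding=F

towers=[A/G; C; D; E/B] holding=F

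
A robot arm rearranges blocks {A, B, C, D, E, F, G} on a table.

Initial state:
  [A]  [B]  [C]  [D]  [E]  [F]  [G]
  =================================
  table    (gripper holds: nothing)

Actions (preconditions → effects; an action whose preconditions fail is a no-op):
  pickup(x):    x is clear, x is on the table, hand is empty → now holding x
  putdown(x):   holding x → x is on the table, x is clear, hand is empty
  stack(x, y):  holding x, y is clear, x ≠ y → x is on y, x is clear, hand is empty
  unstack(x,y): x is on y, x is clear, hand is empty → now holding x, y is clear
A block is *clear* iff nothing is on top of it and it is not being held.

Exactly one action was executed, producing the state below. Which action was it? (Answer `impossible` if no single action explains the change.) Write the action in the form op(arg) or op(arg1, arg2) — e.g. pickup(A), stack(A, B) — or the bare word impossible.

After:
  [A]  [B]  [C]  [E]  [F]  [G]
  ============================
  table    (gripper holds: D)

target: towers=[A; B; C; E; F; G] holding=D
         pickup(B) → towers=[A; C; D; E; F; G] holding=B
         pickup(F) → towers=[A; B; C; D; E; G] holding=F
         pickup(G) → towers=[A; B; C; D; E; F] holding=G
         pickup(D) → towers=[A; B; C; E; F; G] holding=D  ← match
         pickup(A) → towers=[B; C; D; E; F; G] holding=A
         pickup(E) → towers=[A; B; C; D; F; G] holding=E
         pickup(C) → towers=[A; B; D; E; F; G] holding=C

pickup(D)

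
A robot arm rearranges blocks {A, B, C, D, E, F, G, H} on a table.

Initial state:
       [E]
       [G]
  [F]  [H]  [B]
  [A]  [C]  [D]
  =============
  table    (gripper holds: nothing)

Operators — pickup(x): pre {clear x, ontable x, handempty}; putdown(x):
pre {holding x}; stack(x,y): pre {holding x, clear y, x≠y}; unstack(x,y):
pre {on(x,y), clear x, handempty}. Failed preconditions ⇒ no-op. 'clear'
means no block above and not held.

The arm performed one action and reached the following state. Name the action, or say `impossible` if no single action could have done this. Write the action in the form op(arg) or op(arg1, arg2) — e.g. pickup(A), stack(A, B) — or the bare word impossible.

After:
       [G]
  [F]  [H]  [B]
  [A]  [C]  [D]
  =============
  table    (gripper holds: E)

target: towers=[A/F; C/H/G; D/B] holding=E
     unstack(E, G) → towers=[A/F; C/H/G; D/B] holding=E  ← match
     unstack(B, D) → towers=[A/F; C/H/G/E; D] holding=B
     unstack(F, A) → towers=[A; C/H/G/E; D/B] holding=F

unstack(E, G)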